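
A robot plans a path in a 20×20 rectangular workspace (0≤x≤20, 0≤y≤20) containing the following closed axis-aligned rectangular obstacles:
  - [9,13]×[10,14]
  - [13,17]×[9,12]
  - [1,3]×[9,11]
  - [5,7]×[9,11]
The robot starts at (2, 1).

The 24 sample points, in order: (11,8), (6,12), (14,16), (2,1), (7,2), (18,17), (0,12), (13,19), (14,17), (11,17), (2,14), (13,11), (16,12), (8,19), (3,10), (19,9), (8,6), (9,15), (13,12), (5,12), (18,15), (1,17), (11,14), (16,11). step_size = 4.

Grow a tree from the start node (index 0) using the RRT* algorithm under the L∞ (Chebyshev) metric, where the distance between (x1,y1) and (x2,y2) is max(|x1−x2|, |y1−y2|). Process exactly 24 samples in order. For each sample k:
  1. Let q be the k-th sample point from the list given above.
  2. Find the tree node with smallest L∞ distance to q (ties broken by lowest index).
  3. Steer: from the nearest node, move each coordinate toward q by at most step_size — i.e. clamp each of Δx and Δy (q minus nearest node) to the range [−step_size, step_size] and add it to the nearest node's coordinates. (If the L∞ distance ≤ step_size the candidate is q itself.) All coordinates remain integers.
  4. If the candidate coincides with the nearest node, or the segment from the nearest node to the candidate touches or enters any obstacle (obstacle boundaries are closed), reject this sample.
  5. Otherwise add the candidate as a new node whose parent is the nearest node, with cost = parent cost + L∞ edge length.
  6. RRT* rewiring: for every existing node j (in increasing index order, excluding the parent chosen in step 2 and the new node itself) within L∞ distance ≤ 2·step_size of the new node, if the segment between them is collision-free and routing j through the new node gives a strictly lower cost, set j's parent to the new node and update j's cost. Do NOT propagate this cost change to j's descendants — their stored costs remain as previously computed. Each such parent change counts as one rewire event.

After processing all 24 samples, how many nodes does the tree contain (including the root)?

1. q=(11,8) nearest=0 d=9 new=(6,5) → add node 1 parent=0 cost=4
2. q=(6,12) nearest=1 d=7 new=(6,9) → blocked by [5,7]×[9,11], reject
3. q=(14,16) nearest=1 d=11 new=(10,9) → add node 2 parent=1 cost=8
4. q=(2,1) nearest=0 d=0 → coincident, reject
5. q=(7,2) nearest=1 d=3 new=(7,2) → add node 3 parent=1 cost=7
6. q=(18,17) nearest=2 d=8 new=(14,13) → blocked by [9,13]×[10,14], reject
7. q=(0,12) nearest=1 d=7 new=(2,9) → blocked by [1,3]×[9,11], reject
8. q=(13,19) nearest=2 d=10 new=(13,13) → blocked by [9,13]×[10,14], reject
9. q=(14,17) nearest=2 d=8 new=(14,13) → blocked by [9,13]×[10,14], reject
10. q=(11,17) nearest=2 d=8 new=(11,13) → blocked by [9,13]×[10,14], reject
11. q=(2,14) nearest=2 d=8 new=(6,13) → blocked by [9,13]×[10,14], reject
12. q=(13,11) nearest=2 d=3 new=(13,11) → blocked by [9,13]×[10,14], reject
13. q=(16,12) nearest=2 d=6 new=(14,12) → blocked by [9,13]×[10,14], reject
14. q=(8,19) nearest=2 d=10 new=(8,13) → blocked by [9,13]×[10,14], reject
15. q=(3,10) nearest=1 d=5 new=(3,9) → blocked by [1,3]×[9,11], reject
16. q=(19,9) nearest=2 d=9 new=(14,9) → blocked by [13,17]×[9,12], reject
17. q=(8,6) nearest=1 d=2 new=(8,6) → add node 4 parent=1 cost=6
18. q=(9,15) nearest=2 d=6 new=(9,13) → blocked by [9,13]×[10,14], reject
19. q=(13,12) nearest=2 d=3 new=(13,12) → blocked by [9,13]×[10,14], reject
20. q=(5,12) nearest=2 d=5 new=(6,12) → add node 5 parent=2 cost=12
21. q=(18,15) nearest=2 d=8 new=(14,13) → blocked by [9,13]×[10,14], reject
22. q=(1,17) nearest=5 d=5 new=(2,16) → add node 6 parent=5 cost=16
23. q=(11,14) nearest=2 d=5 new=(11,13) → blocked by [9,13]×[10,14], reject
24. q=(16,11) nearest=2 d=6 new=(14,11) → blocked by [9,13]×[10,14], reject

Node count: 7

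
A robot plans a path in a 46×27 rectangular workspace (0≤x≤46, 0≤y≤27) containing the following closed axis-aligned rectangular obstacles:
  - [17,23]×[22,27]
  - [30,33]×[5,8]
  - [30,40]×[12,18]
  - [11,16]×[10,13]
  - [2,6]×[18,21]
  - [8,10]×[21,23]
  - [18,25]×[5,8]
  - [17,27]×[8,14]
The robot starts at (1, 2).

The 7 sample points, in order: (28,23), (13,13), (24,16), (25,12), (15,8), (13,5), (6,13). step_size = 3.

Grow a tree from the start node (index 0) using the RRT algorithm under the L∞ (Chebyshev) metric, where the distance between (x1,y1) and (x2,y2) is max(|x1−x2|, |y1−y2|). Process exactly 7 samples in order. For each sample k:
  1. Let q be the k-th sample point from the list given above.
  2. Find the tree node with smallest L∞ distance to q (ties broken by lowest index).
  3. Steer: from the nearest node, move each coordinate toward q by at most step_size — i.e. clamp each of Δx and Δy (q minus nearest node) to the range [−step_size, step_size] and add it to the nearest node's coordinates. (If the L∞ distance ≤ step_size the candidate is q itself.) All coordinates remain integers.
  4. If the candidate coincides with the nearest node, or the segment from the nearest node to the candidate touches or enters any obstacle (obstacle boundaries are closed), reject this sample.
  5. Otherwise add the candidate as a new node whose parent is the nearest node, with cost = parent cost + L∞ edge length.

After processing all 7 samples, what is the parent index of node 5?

Parent of node 5: 3

1. q=(28,23) nearest=0 d=27 new=(4,5) → add node 1 parent=0 cost=3
2. q=(13,13) nearest=1 d=9 new=(7,8) → add node 2 parent=1 cost=6
3. q=(24,16) nearest=2 d=17 new=(10,11) → add node 3 parent=2 cost=9
4. q=(25,12) nearest=3 d=15 new=(13,12) → blocked by [11,16]×[10,13], reject
5. q=(15,8) nearest=3 d=5 new=(13,8) → blocked by [11,16]×[10,13], reject
6. q=(13,5) nearest=2 d=6 new=(10,5) → add node 4 parent=2 cost=9
7. q=(6,13) nearest=3 d=4 new=(7,13) → add node 5 parent=3 cost=12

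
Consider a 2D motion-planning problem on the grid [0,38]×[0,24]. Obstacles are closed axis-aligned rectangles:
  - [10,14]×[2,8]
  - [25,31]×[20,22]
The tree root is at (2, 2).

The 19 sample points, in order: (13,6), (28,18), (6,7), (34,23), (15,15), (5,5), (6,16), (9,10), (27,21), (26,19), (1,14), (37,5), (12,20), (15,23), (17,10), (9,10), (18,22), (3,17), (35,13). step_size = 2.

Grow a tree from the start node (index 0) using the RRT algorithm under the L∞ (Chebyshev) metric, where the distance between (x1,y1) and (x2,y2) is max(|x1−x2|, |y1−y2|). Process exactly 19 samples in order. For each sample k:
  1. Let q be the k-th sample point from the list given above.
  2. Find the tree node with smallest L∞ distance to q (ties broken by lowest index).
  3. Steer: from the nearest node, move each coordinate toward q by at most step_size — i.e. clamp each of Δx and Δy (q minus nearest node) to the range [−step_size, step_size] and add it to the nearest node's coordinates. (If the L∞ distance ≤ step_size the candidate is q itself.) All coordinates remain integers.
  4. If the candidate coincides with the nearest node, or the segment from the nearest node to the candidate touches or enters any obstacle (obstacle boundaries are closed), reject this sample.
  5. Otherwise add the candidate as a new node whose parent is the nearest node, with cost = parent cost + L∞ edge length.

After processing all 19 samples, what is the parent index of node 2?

Parent of node 2: 1

1. q=(13,6) nearest=0 d=11 new=(4,4) → add node 1 parent=0 cost=2
2. q=(28,18) nearest=1 d=24 new=(6,6) → add node 2 parent=1 cost=4
3. q=(6,7) nearest=2 d=1 new=(6,7) → add node 3 parent=2 cost=5
4. q=(34,23) nearest=2 d=28 new=(8,8) → add node 4 parent=2 cost=6
5. q=(15,15) nearest=4 d=7 new=(10,10) → add node 5 parent=4 cost=8
6. q=(5,5) nearest=1 d=1 new=(5,5) → add node 6 parent=1 cost=3
7. q=(6,16) nearest=5 d=6 new=(8,12) → add node 7 parent=5 cost=10
8. q=(9,10) nearest=5 d=1 new=(9,10) → add node 8 parent=5 cost=9
9. q=(27,21) nearest=5 d=17 new=(12,12) → add node 9 parent=5 cost=10
10. q=(26,19) nearest=9 d=14 new=(14,14) → add node 10 parent=9 cost=12
11. q=(1,14) nearest=3 d=7 new=(4,9) → add node 11 parent=3 cost=7
12. q=(37,5) nearest=10 d=23 new=(16,12) → add node 12 parent=10 cost=14
13. q=(12,20) nearest=10 d=6 new=(12,16) → add node 13 parent=10 cost=14
14. q=(15,23) nearest=13 d=7 new=(14,18) → add node 14 parent=13 cost=16
15. q=(17,10) nearest=12 d=2 new=(17,10) → add node 15 parent=12 cost=16
16. q=(9,10) nearest=8 d=0 → coincident, reject
17. q=(18,22) nearest=14 d=4 new=(16,20) → add node 16 parent=14 cost=18
18. q=(3,17) nearest=7 d=5 new=(6,14) → add node 17 parent=7 cost=12
19. q=(35,13) nearest=15 d=18 new=(19,12) → add node 18 parent=15 cost=18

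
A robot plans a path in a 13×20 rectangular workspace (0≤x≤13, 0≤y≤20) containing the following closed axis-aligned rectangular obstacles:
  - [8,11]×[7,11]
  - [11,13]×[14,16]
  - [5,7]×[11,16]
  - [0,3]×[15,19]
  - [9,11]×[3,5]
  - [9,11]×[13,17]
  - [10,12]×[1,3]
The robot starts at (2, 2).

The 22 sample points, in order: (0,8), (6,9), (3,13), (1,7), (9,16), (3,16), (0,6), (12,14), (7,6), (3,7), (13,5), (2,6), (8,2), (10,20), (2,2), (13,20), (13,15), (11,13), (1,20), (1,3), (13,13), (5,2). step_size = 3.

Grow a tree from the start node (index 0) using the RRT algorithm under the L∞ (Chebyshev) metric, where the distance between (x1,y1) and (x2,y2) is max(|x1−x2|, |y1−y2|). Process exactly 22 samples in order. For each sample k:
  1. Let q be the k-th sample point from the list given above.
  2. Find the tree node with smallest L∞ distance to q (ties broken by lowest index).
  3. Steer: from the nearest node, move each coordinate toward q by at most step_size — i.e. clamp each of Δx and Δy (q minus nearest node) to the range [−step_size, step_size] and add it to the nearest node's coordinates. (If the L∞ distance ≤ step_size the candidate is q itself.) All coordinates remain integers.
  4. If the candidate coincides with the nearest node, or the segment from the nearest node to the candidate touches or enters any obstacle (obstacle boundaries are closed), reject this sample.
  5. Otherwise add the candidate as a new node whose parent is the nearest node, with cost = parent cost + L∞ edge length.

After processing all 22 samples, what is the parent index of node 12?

1. q=(0,8) nearest=0 d=6 new=(0,5) → add node 1 parent=0 cost=3
2. q=(6,9) nearest=1 d=6 new=(3,8) → add node 2 parent=1 cost=6
3. q=(3,13) nearest=2 d=5 new=(3,11) → add node 3 parent=2 cost=9
4. q=(1,7) nearest=1 d=2 new=(1,7) → add node 4 parent=1 cost=5
5. q=(9,16) nearest=3 d=6 new=(6,14) → blocked by [5,7]×[11,16], reject
6. q=(3,16) nearest=3 d=5 new=(3,14) → add node 5 parent=3 cost=12
7. q=(0,6) nearest=1 d=1 new=(0,6) → add node 6 parent=1 cost=4
8. q=(12,14) nearest=2 d=9 new=(6,11) → blocked by [5,7]×[11,16], reject
9. q=(7,6) nearest=2 d=4 new=(6,6) → add node 7 parent=2 cost=9
10. q=(3,7) nearest=2 d=1 new=(3,7) → add node 8 parent=2 cost=7
11. q=(13,5) nearest=7 d=7 new=(9,5) → blocked by [9,11]×[3,5], reject
12. q=(2,6) nearest=4 d=1 new=(2,6) → add node 9 parent=4 cost=6
13. q=(8,2) nearest=7 d=4 new=(8,3) → add node 10 parent=7 cost=12
14. q=(10,20) nearest=5 d=7 new=(6,17) → blocked by [5,7]×[11,16], reject
15. q=(2,2) nearest=0 d=0 → coincident, reject
16. q=(13,20) nearest=3 d=10 new=(6,14) → blocked by [5,7]×[11,16], reject
17. q=(13,15) nearest=7 d=9 new=(9,9) → blocked by [8,11]×[7,11], reject
18. q=(11,13) nearest=7 d=7 new=(9,9) → blocked by [8,11]×[7,11], reject
19. q=(1,20) nearest=5 d=6 new=(1,17) → blocked by [0,3]×[15,19], reject
20. q=(1,3) nearest=0 d=1 new=(1,3) → add node 11 parent=0 cost=1
21. q=(13,13) nearest=7 d=7 new=(9,9) → blocked by [8,11]×[7,11], reject
22. q=(5,2) nearest=0 d=3 new=(5,2) → add node 12 parent=0 cost=3

Parent of node 12: 0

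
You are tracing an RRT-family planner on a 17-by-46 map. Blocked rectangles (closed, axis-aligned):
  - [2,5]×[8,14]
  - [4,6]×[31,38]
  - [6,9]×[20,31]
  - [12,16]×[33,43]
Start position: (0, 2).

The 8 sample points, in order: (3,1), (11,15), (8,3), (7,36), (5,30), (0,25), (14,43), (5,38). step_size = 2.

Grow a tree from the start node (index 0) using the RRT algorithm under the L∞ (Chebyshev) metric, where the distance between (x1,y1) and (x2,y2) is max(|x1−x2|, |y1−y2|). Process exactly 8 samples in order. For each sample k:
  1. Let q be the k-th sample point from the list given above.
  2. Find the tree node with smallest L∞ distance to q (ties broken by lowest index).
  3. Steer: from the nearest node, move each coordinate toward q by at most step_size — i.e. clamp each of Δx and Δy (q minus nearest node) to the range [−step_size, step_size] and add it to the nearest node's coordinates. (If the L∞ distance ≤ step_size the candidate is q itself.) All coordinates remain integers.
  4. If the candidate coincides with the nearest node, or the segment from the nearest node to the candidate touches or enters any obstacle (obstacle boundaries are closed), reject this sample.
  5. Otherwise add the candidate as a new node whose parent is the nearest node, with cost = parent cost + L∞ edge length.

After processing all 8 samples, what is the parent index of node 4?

Parent of node 4: 2

1. q=(3,1) nearest=0 d=3 new=(2,1) → add node 1 parent=0 cost=2
2. q=(11,15) nearest=0 d=13 new=(2,4) → add node 2 parent=0 cost=2
3. q=(8,3) nearest=1 d=6 new=(4,3) → add node 3 parent=1 cost=4
4. q=(7,36) nearest=2 d=32 new=(4,6) → add node 4 parent=2 cost=4
5. q=(5,30) nearest=4 d=24 new=(5,8) → blocked by [2,5]×[8,14], reject
6. q=(0,25) nearest=4 d=19 new=(2,8) → blocked by [2,5]×[8,14], reject
7. q=(14,43) nearest=4 d=37 new=(6,8) → add node 5 parent=4 cost=6
8. q=(5,38) nearest=5 d=30 new=(5,10) → blocked by [2,5]×[8,14], reject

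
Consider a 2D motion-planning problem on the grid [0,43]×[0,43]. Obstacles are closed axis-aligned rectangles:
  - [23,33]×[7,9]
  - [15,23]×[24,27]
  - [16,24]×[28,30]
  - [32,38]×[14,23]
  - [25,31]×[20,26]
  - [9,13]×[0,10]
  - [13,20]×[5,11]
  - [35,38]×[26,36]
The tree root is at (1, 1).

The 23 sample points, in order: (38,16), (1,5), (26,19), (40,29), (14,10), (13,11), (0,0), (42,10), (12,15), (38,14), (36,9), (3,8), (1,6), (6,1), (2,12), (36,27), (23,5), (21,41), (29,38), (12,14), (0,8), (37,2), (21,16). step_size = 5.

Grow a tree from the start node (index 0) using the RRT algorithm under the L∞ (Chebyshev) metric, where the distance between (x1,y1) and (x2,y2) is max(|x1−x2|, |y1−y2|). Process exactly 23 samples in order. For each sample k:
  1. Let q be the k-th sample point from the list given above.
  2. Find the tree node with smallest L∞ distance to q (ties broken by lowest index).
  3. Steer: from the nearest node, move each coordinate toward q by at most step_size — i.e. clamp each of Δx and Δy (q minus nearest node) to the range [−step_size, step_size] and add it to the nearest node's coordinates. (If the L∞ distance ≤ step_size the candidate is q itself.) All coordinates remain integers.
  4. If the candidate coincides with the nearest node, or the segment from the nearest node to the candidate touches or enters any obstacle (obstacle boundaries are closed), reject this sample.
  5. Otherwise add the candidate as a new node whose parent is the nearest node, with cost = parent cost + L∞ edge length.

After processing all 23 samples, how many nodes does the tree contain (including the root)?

1. q=(38,16) nearest=0 d=37 new=(6,6) → add node 1 parent=0 cost=5
2. q=(1,5) nearest=0 d=4 new=(1,5) → add node 2 parent=0 cost=4
3. q=(26,19) nearest=1 d=20 new=(11,11) → blocked by [9,13]×[0,10], reject
4. q=(40,29) nearest=1 d=34 new=(11,11) → blocked by [9,13]×[0,10], reject
5. q=(14,10) nearest=1 d=8 new=(11,10) → blocked by [9,13]×[0,10], reject
6. q=(13,11) nearest=1 d=7 new=(11,11) → blocked by [9,13]×[0,10], reject
7. q=(0,0) nearest=0 d=1 new=(0,0) → add node 3 parent=0 cost=1
8. q=(42,10) nearest=1 d=36 new=(11,10) → blocked by [9,13]×[0,10], reject
9. q=(12,15) nearest=1 d=9 new=(11,11) → blocked by [9,13]×[0,10], reject
10. q=(38,14) nearest=1 d=32 new=(11,11) → blocked by [9,13]×[0,10], reject
11. q=(36,9) nearest=1 d=30 new=(11,9) → blocked by [9,13]×[0,10], reject
12. q=(3,8) nearest=1 d=3 new=(3,8) → add node 4 parent=1 cost=8
13. q=(1,6) nearest=2 d=1 new=(1,6) → add node 5 parent=2 cost=5
14. q=(6,1) nearest=0 d=5 new=(6,1) → add node 6 parent=0 cost=5
15. q=(2,12) nearest=4 d=4 new=(2,12) → add node 7 parent=4 cost=12
16. q=(36,27) nearest=1 d=30 new=(11,11) → blocked by [9,13]×[0,10], reject
17. q=(23,5) nearest=1 d=17 new=(11,5) → blocked by [9,13]×[0,10], reject
18. q=(21,41) nearest=7 d=29 new=(7,17) → add node 8 parent=7 cost=17
19. q=(29,38) nearest=8 d=22 new=(12,22) → add node 9 parent=8 cost=22
20. q=(12,14) nearest=8 d=5 new=(12,14) → add node 10 parent=8 cost=22
21. q=(0,8) nearest=5 d=2 new=(0,8) → add node 11 parent=5 cost=7
22. q=(37,2) nearest=9 d=25 new=(17,17) → add node 12 parent=9 cost=27
23. q=(21,16) nearest=12 d=4 new=(21,16) → add node 13 parent=12 cost=31

Node count: 14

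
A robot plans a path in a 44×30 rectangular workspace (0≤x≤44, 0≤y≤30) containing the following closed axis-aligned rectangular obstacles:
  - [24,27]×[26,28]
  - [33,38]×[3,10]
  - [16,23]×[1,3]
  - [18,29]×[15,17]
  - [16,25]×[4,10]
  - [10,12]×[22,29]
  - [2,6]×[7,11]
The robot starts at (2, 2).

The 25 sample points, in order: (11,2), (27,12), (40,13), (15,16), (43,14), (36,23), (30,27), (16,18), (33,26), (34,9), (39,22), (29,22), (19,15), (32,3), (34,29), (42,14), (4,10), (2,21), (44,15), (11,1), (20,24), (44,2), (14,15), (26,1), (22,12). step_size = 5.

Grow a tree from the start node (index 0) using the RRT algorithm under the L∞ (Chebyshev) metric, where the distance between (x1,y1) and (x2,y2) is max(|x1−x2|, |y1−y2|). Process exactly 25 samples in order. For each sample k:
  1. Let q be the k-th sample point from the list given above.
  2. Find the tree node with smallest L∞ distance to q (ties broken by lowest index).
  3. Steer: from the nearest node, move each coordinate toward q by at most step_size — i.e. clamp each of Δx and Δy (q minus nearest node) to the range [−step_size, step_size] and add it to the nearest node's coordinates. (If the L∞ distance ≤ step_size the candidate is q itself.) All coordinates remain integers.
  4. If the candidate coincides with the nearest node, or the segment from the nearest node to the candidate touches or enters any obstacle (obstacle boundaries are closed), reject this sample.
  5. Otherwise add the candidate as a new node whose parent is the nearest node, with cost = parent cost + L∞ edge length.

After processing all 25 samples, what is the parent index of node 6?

1. q=(11,2) nearest=0 d=9 new=(7,2) → add node 1 parent=0 cost=5
2. q=(27,12) nearest=1 d=20 new=(12,7) → add node 2 parent=1 cost=10
3. q=(40,13) nearest=2 d=28 new=(17,12) → add node 3 parent=2 cost=15
4. q=(15,16) nearest=3 d=4 new=(15,16) → add node 4 parent=3 cost=19
5. q=(43,14) nearest=3 d=26 new=(22,14) → add node 5 parent=3 cost=20
6. q=(36,23) nearest=5 d=14 new=(27,19) → blocked by [18,29]×[15,17], reject
7. q=(30,27) nearest=5 d=13 new=(27,19) → blocked by [18,29]×[15,17], reject
8. q=(16,18) nearest=4 d=2 new=(16,18) → add node 6 parent=4 cost=21
9. q=(33,26) nearest=5 d=12 new=(27,19) → blocked by [18,29]×[15,17], reject
10. q=(34,9) nearest=5 d=12 new=(27,9) → add node 7 parent=5 cost=25
11. q=(39,22) nearest=7 d=13 new=(32,14) → add node 8 parent=7 cost=30
12. q=(29,22) nearest=5 d=8 new=(27,19) → blocked by [18,29]×[15,17], reject
13. q=(19,15) nearest=3 d=3 new=(19,15) → blocked by [18,29]×[15,17], reject
14. q=(32,3) nearest=7 d=6 new=(32,4) → add node 9 parent=7 cost=30
15. q=(34,29) nearest=5 d=15 new=(27,19) → blocked by [18,29]×[15,17], reject
16. q=(42,14) nearest=8 d=10 new=(37,14) → add node 10 parent=8 cost=35
17. q=(4,10) nearest=0 d=8 new=(4,7) → blocked by [2,6]×[7,11], reject
18. q=(2,21) nearest=4 d=13 new=(10,21) → add node 11 parent=4 cost=24
19. q=(44,15) nearest=10 d=7 new=(42,15) → add node 12 parent=10 cost=40
20. q=(11,1) nearest=1 d=4 new=(11,1) → add node 13 parent=1 cost=9
21. q=(20,24) nearest=6 d=6 new=(20,23) → add node 14 parent=6 cost=26
22. q=(44,2) nearest=8 d=12 new=(37,9) → blocked by [33,38]×[3,10], reject
23. q=(14,15) nearest=4 d=1 new=(14,15) → add node 15 parent=4 cost=20
24. q=(26,1) nearest=9 d=6 new=(27,1) → add node 16 parent=9 cost=35
25. q=(22,12) nearest=5 d=2 new=(22,12) → add node 17 parent=5 cost=22

Parent of node 6: 4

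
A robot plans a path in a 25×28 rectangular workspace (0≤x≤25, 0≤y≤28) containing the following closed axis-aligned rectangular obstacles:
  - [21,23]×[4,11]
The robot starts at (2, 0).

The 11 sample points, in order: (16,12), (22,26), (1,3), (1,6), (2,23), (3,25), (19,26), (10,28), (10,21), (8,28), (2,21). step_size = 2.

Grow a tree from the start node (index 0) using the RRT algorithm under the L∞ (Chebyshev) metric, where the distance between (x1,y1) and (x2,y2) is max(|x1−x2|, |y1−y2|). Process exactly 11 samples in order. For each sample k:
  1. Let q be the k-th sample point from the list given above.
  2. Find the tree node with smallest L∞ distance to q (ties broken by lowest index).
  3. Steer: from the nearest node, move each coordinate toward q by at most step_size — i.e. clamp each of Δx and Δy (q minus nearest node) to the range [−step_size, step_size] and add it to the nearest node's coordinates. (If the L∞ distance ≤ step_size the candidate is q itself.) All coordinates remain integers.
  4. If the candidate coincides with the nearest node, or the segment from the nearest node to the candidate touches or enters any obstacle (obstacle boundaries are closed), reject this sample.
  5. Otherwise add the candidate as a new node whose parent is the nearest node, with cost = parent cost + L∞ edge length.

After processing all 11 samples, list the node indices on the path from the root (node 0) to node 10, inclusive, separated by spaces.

1. q=(16,12) nearest=0 d=14 new=(4,2) → add node 1 parent=0 cost=2
2. q=(22,26) nearest=1 d=24 new=(6,4) → add node 2 parent=1 cost=4
3. q=(1,3) nearest=0 d=3 new=(1,2) → add node 3 parent=0 cost=2
4. q=(1,6) nearest=1 d=4 new=(2,4) → add node 4 parent=1 cost=4
5. q=(2,23) nearest=2 d=19 new=(4,6) → add node 5 parent=2 cost=6
6. q=(3,25) nearest=5 d=19 new=(3,8) → add node 6 parent=5 cost=8
7. q=(19,26) nearest=6 d=18 new=(5,10) → add node 7 parent=6 cost=10
8. q=(10,28) nearest=7 d=18 new=(7,12) → add node 8 parent=7 cost=12
9. q=(10,21) nearest=8 d=9 new=(9,14) → add node 9 parent=8 cost=14
10. q=(8,28) nearest=9 d=14 new=(8,16) → add node 10 parent=9 cost=16
11. q=(2,21) nearest=10 d=6 new=(6,18) → add node 11 parent=10 cost=18

Path: 0 1 2 5 6 7 8 9 10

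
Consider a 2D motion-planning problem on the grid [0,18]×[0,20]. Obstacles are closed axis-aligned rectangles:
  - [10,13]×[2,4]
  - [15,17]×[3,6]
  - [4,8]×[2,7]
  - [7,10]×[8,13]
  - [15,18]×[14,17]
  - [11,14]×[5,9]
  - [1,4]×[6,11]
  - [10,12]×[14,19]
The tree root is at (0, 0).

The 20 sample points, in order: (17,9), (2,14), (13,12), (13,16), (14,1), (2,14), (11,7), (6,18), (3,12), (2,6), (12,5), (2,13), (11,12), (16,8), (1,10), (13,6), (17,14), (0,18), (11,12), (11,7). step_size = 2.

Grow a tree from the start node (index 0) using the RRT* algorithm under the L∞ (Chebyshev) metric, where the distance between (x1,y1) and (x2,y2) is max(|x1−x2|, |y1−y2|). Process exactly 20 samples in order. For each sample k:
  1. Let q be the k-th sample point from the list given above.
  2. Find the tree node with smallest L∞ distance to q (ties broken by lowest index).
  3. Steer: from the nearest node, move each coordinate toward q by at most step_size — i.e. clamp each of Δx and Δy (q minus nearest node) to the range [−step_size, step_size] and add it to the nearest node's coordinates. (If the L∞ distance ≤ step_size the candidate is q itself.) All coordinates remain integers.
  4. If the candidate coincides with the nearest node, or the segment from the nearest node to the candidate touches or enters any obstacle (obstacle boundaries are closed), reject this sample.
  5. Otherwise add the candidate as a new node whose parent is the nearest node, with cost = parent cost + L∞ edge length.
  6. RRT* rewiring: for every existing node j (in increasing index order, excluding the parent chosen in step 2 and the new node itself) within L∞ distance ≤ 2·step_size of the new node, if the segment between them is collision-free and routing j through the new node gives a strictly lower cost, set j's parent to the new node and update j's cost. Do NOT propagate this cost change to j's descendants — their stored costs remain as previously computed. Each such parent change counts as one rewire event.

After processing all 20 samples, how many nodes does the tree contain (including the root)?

1. q=(17,9) nearest=0 d=17 new=(2,2) → add node 1 parent=0 cost=2
2. q=(2,14) nearest=1 d=12 new=(2,4) → add node 2 parent=1 cost=4
3. q=(13,12) nearest=1 d=11 new=(4,4) → blocked by [4,8]×[2,7], reject
4. q=(13,16) nearest=2 d=12 new=(4,6) → blocked by [4,8]×[2,7], reject
5. q=(14,1) nearest=1 d=12 new=(4,1) → add node 3 parent=1 cost=4
6. q=(2,14) nearest=2 d=10 new=(2,6) → blocked by [1,4]×[6,11], reject
7. q=(11,7) nearest=3 d=7 new=(6,3) → blocked by [4,8]×[2,7], reject
8. q=(6,18) nearest=2 d=14 new=(4,6) → blocked by [4,8]×[2,7], reject
9. q=(3,12) nearest=2 d=8 new=(3,6) → blocked by [1,4]×[6,11], reject
10. q=(2,6) nearest=2 d=2 new=(2,6) → blocked by [1,4]×[6,11], reject
11. q=(12,5) nearest=3 d=8 new=(6,3) → blocked by [4,8]×[2,7], reject
12. q=(2,13) nearest=2 d=9 new=(2,6) → blocked by [1,4]×[6,11], reject
13. q=(11,12) nearest=2 d=9 new=(4,6) → blocked by [4,8]×[2,7], reject
14. q=(16,8) nearest=3 d=12 new=(6,3) → blocked by [4,8]×[2,7], reject
15. q=(1,10) nearest=2 d=6 new=(1,6) → blocked by [1,4]×[6,11], reject
16. q=(13,6) nearest=3 d=9 new=(6,3) → blocked by [4,8]×[2,7], reject
17. q=(17,14) nearest=3 d=13 new=(6,3) → blocked by [4,8]×[2,7], reject
18. q=(0,18) nearest=2 d=14 new=(0,6) → add node 4 parent=2 cost=6
19. q=(11,12) nearest=2 d=9 new=(4,6) → blocked by [4,8]×[2,7], reject
20. q=(11,7) nearest=3 d=7 new=(6,3) → blocked by [4,8]×[2,7], reject

Node count: 5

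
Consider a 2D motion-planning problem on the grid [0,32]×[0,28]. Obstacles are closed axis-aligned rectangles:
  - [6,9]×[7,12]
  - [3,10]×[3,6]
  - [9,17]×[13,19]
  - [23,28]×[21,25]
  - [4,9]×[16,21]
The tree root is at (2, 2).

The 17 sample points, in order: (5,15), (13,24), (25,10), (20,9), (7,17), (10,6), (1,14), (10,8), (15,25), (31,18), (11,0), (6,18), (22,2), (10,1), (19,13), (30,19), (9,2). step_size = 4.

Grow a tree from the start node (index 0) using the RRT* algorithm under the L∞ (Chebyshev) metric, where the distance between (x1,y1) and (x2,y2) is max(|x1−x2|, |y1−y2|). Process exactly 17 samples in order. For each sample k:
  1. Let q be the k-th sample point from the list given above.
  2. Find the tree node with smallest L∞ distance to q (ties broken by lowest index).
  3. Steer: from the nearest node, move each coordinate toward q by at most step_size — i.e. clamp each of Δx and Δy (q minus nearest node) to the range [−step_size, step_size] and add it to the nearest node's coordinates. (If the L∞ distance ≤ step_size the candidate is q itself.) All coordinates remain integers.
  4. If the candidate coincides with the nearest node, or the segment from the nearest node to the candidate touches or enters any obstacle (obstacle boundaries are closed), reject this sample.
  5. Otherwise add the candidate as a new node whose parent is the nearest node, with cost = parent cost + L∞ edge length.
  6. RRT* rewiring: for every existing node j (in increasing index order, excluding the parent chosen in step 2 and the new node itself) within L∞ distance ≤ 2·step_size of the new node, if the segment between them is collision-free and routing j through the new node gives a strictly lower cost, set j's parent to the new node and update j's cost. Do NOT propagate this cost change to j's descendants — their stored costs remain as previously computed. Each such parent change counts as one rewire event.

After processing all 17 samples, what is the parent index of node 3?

1. q=(5,15) nearest=0 d=13 new=(5,6) → blocked by [3,10]×[3,6], reject
2. q=(13,24) nearest=0 d=22 new=(6,6) → blocked by [3,10]×[3,6], reject
3. q=(25,10) nearest=0 d=23 new=(6,6) → blocked by [3,10]×[3,6], reject
4. q=(20,9) nearest=0 d=18 new=(6,6) → blocked by [3,10]×[3,6], reject
5. q=(7,17) nearest=0 d=15 new=(6,6) → blocked by [3,10]×[3,6], reject
6. q=(10,6) nearest=0 d=8 new=(6,6) → blocked by [3,10]×[3,6], reject
7. q=(1,14) nearest=0 d=12 new=(1,6) → add node 1 parent=0 cost=4
8. q=(10,8) nearest=0 d=8 new=(6,6) → blocked by [3,10]×[3,6], reject
9. q=(15,25) nearest=1 d=19 new=(5,10) → add node 2 parent=1 cost=8
10. q=(31,18) nearest=2 d=26 new=(9,14) → blocked by [6,9]×[7,12], reject
11. q=(11,0) nearest=0 d=9 new=(6,0) → add node 3 parent=0 cost=4
12. q=(6,18) nearest=2 d=8 new=(6,14) → add node 4 parent=2 cost=12
13. q=(22,2) nearest=3 d=16 new=(10,2) → add node 5 parent=3 cost=8
14. q=(10,1) nearest=5 d=1 new=(10,1) → add node 6 parent=5 cost=9
15. q=(19,13) nearest=5 d=11 new=(14,6) → add node 7 parent=5 cost=12
16. q=(30,19) nearest=7 d=16 new=(18,10) → add node 8 parent=7 cost=16
17. q=(9,2) nearest=5 d=1 new=(9,2) → add node 9 parent=5 cost=9

Parent of node 3: 0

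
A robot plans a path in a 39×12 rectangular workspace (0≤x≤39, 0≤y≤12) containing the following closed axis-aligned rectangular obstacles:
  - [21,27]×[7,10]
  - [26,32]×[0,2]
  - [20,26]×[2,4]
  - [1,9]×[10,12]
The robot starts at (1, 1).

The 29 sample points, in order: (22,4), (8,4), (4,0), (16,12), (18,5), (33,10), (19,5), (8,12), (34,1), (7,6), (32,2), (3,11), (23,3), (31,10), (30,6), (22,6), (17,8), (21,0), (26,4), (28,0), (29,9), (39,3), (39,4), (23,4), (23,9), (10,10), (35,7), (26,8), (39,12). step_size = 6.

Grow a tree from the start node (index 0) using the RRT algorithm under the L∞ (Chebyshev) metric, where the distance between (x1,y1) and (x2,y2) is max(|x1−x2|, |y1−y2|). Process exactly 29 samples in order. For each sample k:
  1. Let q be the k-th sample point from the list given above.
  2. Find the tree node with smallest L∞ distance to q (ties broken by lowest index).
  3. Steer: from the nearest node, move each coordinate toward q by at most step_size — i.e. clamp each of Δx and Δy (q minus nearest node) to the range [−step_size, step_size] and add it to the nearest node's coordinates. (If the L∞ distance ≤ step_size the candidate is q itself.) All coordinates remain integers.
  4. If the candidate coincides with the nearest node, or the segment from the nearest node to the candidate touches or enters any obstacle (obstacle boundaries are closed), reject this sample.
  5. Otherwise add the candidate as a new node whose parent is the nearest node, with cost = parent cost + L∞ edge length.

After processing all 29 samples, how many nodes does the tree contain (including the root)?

Node count: 17

1. q=(22,4) nearest=0 d=21 new=(7,4) → add node 1 parent=0 cost=6
2. q=(8,4) nearest=1 d=1 new=(8,4) → add node 2 parent=1 cost=7
3. q=(4,0) nearest=0 d=3 new=(4,0) → add node 3 parent=0 cost=3
4. q=(16,12) nearest=2 d=8 new=(14,10) → add node 4 parent=2 cost=13
5. q=(18,5) nearest=4 d=5 new=(18,5) → add node 5 parent=4 cost=18
6. q=(33,10) nearest=5 d=15 new=(24,10) → blocked by [21,27]×[7,10], reject
7. q=(19,5) nearest=5 d=1 new=(19,5) → add node 6 parent=5 cost=19
8. q=(8,12) nearest=4 d=6 new=(8,12) → blocked by [1,9]×[10,12], reject
9. q=(34,1) nearest=6 d=15 new=(25,1) → blocked by [20,26]×[2,4], reject
10. q=(7,6) nearest=1 d=2 new=(7,6) → add node 7 parent=1 cost=8
11. q=(32,2) nearest=6 d=13 new=(25,2) → blocked by [20,26]×[2,4], reject
12. q=(3,11) nearest=7 d=5 new=(3,11) → blocked by [1,9]×[10,12], reject
13. q=(23,3) nearest=6 d=4 new=(23,3) → blocked by [20,26]×[2,4], reject
14. q=(31,10) nearest=6 d=12 new=(25,10) → blocked by [21,27]×[7,10], reject
15. q=(30,6) nearest=6 d=11 new=(25,6) → add node 8 parent=6 cost=25
16. q=(22,6) nearest=6 d=3 new=(22,6) → add node 9 parent=6 cost=22
17. q=(17,8) nearest=4 d=3 new=(17,8) → add node 10 parent=4 cost=16
18. q=(21,0) nearest=5 d=5 new=(21,0) → add node 11 parent=5 cost=23
19. q=(26,4) nearest=8 d=2 new=(26,4) → blocked by [20,26]×[2,4], reject
20. q=(28,0) nearest=8 d=6 new=(28,0) → blocked by [26,32]×[0,2], reject
21. q=(29,9) nearest=8 d=4 new=(29,9) → blocked by [21,27]×[7,10], reject
22. q=(39,3) nearest=8 d=14 new=(31,3) → add node 12 parent=8 cost=31
23. q=(39,4) nearest=12 d=8 new=(37,4) → add node 13 parent=12 cost=37
24. q=(23,4) nearest=8 d=2 new=(23,4) → blocked by [20,26]×[2,4], reject
25. q=(23,9) nearest=8 d=3 new=(23,9) → blocked by [21,27]×[7,10], reject
26. q=(10,10) nearest=4 d=4 new=(10,10) → add node 14 parent=4 cost=17
27. q=(35,7) nearest=13 d=3 new=(35,7) → add node 15 parent=13 cost=40
28. q=(26,8) nearest=8 d=2 new=(26,8) → blocked by [21,27]×[7,10], reject
29. q=(39,12) nearest=15 d=5 new=(39,12) → add node 16 parent=15 cost=45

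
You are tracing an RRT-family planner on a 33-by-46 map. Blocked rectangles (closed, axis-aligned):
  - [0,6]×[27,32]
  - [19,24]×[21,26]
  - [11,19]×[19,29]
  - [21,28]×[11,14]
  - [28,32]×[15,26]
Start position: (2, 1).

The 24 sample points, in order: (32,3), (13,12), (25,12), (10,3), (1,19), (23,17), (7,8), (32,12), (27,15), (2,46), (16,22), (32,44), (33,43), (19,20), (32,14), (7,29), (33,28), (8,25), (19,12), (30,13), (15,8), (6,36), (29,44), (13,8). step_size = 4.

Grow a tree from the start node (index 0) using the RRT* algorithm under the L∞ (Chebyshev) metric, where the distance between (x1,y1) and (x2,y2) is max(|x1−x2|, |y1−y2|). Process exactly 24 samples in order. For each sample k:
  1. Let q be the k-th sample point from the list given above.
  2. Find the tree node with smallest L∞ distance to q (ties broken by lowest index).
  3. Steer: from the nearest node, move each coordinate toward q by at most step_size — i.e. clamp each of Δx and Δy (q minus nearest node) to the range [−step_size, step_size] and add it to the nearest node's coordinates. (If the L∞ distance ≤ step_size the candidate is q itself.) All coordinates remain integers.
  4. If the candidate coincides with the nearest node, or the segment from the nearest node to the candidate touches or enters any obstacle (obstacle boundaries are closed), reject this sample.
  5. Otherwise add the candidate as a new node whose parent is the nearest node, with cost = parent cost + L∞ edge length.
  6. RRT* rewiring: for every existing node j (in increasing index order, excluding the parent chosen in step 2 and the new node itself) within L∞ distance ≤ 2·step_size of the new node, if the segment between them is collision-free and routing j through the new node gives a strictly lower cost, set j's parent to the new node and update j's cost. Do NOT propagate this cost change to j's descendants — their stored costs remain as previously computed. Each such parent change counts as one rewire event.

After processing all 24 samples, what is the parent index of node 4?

1. q=(32,3) nearest=0 d=30 new=(6,3) → add node 1 parent=0 cost=4
2. q=(13,12) nearest=1 d=9 new=(10,7) → add node 2 parent=1 cost=8
3. q=(25,12) nearest=2 d=15 new=(14,11) → add node 3 parent=2 cost=12
4. q=(10,3) nearest=1 d=4 new=(10,3) → add node 4 parent=1 cost=8
5. q=(1,19) nearest=2 d=12 new=(6,11) → add node 5 parent=2 cost=12
6. q=(23,17) nearest=3 d=9 new=(18,15) → add node 6 parent=3 cost=16
7. q=(7,8) nearest=2 d=3 new=(7,8) → add node 7 parent=2 cost=11
8. q=(32,12) nearest=6 d=14 new=(22,12) → blocked by [21,28]×[11,14], reject
9. q=(27,15) nearest=6 d=9 new=(22,15) → add node 8 parent=6 cost=20
10. q=(2,46) nearest=6 d=31 new=(14,19) → blocked by [11,19]×[19,29], reject
11. q=(16,22) nearest=6 d=7 new=(16,19) → blocked by [11,19]×[19,29], reject
12. q=(32,44) nearest=6 d=29 new=(22,19) → add node 9 parent=6 cost=20
13. q=(33,43) nearest=9 d=24 new=(26,23) → blocked by [19,24]×[21,26], reject
14. q=(19,20) nearest=9 d=3 new=(19,20) → blocked by [11,19]×[19,29], reject
15. q=(32,14) nearest=8 d=10 new=(26,14) → blocked by [21,28]×[11,14], reject
16. q=(7,29) nearest=6 d=14 new=(14,19) → blocked by [11,19]×[19,29], reject
17. q=(33,28) nearest=9 d=11 new=(26,23) → blocked by [19,24]×[21,26], reject
18. q=(8,25) nearest=6 d=10 new=(14,19) → blocked by [11,19]×[19,29], reject
19. q=(19,12) nearest=6 d=3 new=(19,12) → add node 10 parent=6 cost=19
20. q=(30,13) nearest=8 d=8 new=(26,13) → blocked by [21,28]×[11,14], reject
21. q=(15,8) nearest=3 d=3 new=(15,8) → add node 11 parent=3 cost=15
22. q=(6,36) nearest=9 d=17 new=(18,23) → blocked by [19,24]×[21,26], reject
23. q=(29,44) nearest=9 d=25 new=(26,23) → blocked by [19,24]×[21,26], reject
24. q=(13,8) nearest=11 d=2 new=(13,8) → add node 12 parent=11 cost=17

Parent of node 4: 1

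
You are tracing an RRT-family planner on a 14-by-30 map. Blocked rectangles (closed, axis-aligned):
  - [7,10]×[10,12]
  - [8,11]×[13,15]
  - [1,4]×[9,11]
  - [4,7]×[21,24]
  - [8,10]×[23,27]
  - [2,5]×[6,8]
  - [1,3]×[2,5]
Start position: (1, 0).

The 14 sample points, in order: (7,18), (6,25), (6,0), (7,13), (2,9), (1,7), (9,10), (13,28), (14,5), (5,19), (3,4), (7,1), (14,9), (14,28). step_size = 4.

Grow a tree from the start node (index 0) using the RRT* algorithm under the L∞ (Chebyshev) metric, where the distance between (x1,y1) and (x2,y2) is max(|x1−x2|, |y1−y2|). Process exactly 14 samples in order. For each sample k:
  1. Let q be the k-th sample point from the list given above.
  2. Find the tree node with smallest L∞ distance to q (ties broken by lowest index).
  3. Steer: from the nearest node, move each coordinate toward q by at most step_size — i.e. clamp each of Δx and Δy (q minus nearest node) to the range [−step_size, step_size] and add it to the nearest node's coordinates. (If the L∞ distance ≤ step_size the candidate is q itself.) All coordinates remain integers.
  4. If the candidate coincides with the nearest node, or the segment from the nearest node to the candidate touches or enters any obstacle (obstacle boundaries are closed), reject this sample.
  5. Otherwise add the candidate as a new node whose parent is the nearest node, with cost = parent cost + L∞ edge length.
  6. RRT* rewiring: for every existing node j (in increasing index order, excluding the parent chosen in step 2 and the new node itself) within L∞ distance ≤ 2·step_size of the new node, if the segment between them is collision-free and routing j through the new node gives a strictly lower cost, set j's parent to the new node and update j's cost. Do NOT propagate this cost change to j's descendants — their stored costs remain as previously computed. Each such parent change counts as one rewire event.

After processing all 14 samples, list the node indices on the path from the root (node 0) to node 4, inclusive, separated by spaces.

1. q=(7,18) nearest=0 d=18 new=(5,4) → blocked by [1,3]×[2,5], reject
2. q=(6,25) nearest=0 d=25 new=(5,4) → blocked by [1,3]×[2,5], reject
3. q=(6,0) nearest=0 d=5 new=(5,0) → add node 1 parent=0 cost=4
4. q=(7,13) nearest=0 d=13 new=(5,4) → blocked by [1,3]×[2,5], reject
5. q=(2,9) nearest=0 d=9 new=(2,4) → blocked by [1,3]×[2,5], reject
6. q=(1,7) nearest=0 d=7 new=(1,4) → blocked by [1,3]×[2,5], reject
7. q=(9,10) nearest=0 d=10 new=(5,4) → blocked by [1,3]×[2,5], reject
8. q=(13,28) nearest=0 d=28 new=(5,4) → blocked by [1,3]×[2,5], reject
9. q=(14,5) nearest=1 d=9 new=(9,4) → add node 2 parent=1 cost=8
10. q=(5,19) nearest=2 d=15 new=(5,8) → blocked by [2,5]×[6,8], reject
11. q=(3,4) nearest=0 d=4 new=(3,4) → blocked by [1,3]×[2,5], reject
12. q=(7,1) nearest=1 d=2 new=(7,1) → add node 3 parent=1 cost=6
13. q=(14,9) nearest=2 d=5 new=(13,8) → add node 4 parent=2 cost=12
14. q=(14,28) nearest=4 d=20 new=(14,12) → add node 5 parent=4 cost=16

Path: 0 1 2 4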